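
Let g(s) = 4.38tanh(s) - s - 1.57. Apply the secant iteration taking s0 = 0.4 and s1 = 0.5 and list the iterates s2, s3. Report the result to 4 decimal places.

0.5177, 0.5190

g(0.4) = -0.305824, g(0.5) = -0.045927
s2 = 0.500000 − (-0.045927)·(0.500000 − 0.400000) / (-0.045927 − (-0.305824)) = 0.500000 − (-0.004593)/(0.259897) = 0.517671
g(0.517671) = -0.003226
s3 = 0.517671 − (-0.003226)·(0.517671 − 0.500000) / (-0.003226 − (-0.045927)) = 0.517671 − (-0.000057)/(0.042700) = 0.519006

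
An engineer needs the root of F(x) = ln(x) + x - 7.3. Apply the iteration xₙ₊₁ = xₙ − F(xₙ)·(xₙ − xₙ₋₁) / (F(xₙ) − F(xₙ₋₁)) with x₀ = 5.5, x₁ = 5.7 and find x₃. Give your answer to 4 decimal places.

5.5807

F(5.5) = -0.095252, F(5.7) = 0.140466
x₂ = 5.700000 − 0.140466·(5.700000 − 5.500000) / (0.140466 − (-0.095252)) = 5.700000 − (0.028093)/(0.235718) = 5.580818
F(5.580818) = 0.000154
x₃ = 5.580818 − 0.000154·(5.580818 − 5.700000) / (0.000154 − 0.140466) = 5.580818 − (-0.000018)/(-0.140312) = 5.580688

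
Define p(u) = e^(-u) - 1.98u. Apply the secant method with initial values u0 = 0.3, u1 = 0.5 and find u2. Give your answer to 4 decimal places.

0.3554

p(0.3) = 0.146818, p(0.5) = -0.383469
u2 = 0.500000 − (-0.383469)·(0.500000 − 0.300000) / (-0.383469 − 0.146818) = 0.500000 − (-0.076694)/(-0.530288) = 0.355373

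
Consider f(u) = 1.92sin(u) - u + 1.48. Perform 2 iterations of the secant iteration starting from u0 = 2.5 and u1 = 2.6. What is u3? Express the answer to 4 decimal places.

f(2.5) = 0.129067, f(2.6) = -0.130237
u2 = 2.600000 − (-0.130237)·(2.600000 − 2.500000) / (-0.130237 − 0.129067) = 2.600000 − (-0.013024)/(-0.259304) = 2.549774
f(2.549774) = 0.001338
u3 = 2.549774 − 0.001338·(2.549774 − 2.600000) / (0.001338 − (-0.130237)) = 2.549774 − (-0.000067)/(0.131576) = 2.550285

2.5503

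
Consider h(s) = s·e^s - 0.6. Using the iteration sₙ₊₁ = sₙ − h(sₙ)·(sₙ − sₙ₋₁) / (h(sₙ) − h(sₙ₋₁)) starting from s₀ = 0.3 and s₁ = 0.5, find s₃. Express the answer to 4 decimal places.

0.4009

h(0.3) = -0.195042, h(0.5) = 0.224361
s₂ = 0.500000 − 0.224361·(0.500000 − 0.300000) / (0.224361 − (-0.195042)) = 0.500000 − (0.044872)/(0.419403) = 0.393010
h(0.393010) = -0.017783
s₃ = 0.393010 − (-0.017783)·(0.393010 − 0.500000) / (-0.017783 − 0.224361) = 0.393010 − (0.001903)/(-0.242144) = 0.400867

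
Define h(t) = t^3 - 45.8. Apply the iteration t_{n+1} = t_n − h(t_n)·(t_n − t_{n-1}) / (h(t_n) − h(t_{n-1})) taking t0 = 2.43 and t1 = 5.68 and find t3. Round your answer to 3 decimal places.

3.339

h(2.43) = -31.45109, h(5.68) = 137.45043
t2 = 5.68000 − 137.45043·(5.68000 − 2.43000) / (137.45043 − (-31.45109)) = 5.68000 − (446.71390)/(168.90152) = 3.03518
h(3.03518) = -17.83892
t3 = 3.03518 − (-17.83892)·(3.03518 − 5.68000) / (-17.83892 − 137.45043) = 3.03518 − (47.18071)/(-155.28935) = 3.33901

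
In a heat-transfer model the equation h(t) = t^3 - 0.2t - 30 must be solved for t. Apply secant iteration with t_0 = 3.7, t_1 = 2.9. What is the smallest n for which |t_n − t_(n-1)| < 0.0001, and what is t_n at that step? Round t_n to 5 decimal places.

n = 5, t_n = 3.12869

h(3.7) = 19.9130000, h(2.9) = -6.1910000
t_2 = 2.9000000 − (-6.1910000)·(-0.8000000)/(-26.1040000) = 3.0897334;  |Δ| = 0.1897334
h(3.0897334) = -1.1219543
t_3 = 3.0897334 − (-1.1219543)·(0.1897334)/(5.0690457) = 3.1317279;  |Δ| = 0.0419945
h(3.1317279) = 0.0887637
t_4 = 3.1317279 − 0.0887637·(0.0419945)/(1.2107180) = 3.1286491;  |Δ| = 0.0030788
h(3.1286491) = -0.0011203
t_5 = 3.1286491 − (-0.0011203)·(-0.0030788)/(-0.0898840) = 3.1286874;  |Δ| = 0.0000384
|t_5 − t_4| = 0.0000384 < 0.0001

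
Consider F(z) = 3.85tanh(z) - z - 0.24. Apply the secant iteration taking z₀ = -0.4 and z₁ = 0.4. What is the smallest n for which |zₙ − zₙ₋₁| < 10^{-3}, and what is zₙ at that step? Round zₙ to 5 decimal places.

n = 4, zₙ = 0.08448

F(-0.4) = -1.3028035, F(0.4) = 0.8228035
z₂ = 0.4000000 − 0.8228035·(0.8000000)/(2.1256070) = 0.0903271;  |Δ| = 0.3096729
F(0.0903271) = 0.0164896
z₃ = 0.0903271 − 0.0164896·(-0.3096729)/(-0.8063139) = 0.0839941;  |Δ| = 0.0063330
F(0.0839941) = -0.0013751
z₄ = 0.0839941 − (-0.0013751)·(-0.0063330)/(-0.0178647) = 0.0844816;  |Δ| = 0.0004875
|z₄ − z₃| = 0.0004875 < 10^{-3}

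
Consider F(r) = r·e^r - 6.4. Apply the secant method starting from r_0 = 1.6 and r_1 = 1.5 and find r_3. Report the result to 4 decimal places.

1.4707

F(1.6) = 1.524852, F(1.5) = 0.322534
r_2 = 1.500000 − 0.322534·(1.500000 − 1.600000) / (0.322534 − 1.524852) = 1.500000 − (-0.032253)/(-1.202318) = 1.473174
F(1.473174) = 0.027549
r_3 = 1.473174 − 0.027549·(1.473174 − 1.500000) / (0.027549 − 0.322534) = 1.473174 − (-0.000739)/(-0.294985) = 1.470669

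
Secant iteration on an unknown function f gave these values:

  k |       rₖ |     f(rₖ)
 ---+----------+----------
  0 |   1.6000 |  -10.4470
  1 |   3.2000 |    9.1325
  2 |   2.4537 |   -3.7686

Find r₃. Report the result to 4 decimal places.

r₃ = 2.4537 − (-3.7686)·(2.4537 − 3.2000) / (-3.7686 − 9.1325)
   = 2.4537 − (2.812506)/(-12.901100) = 2.671705

2.6717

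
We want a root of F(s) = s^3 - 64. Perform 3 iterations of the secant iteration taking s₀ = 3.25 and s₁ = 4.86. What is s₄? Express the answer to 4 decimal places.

F(3.25) = -29.671875, F(4.86) = 50.791256
s₂ = 4.860000 − 50.791256·(4.860000 − 3.250000) / (50.791256 − (-29.671875)) = 4.860000 − (81.773922)/(80.463131) = 3.843709
F(3.843709) = -7.212645
s₃ = 3.843709 − (-7.212645)·(3.843709 − 4.860000) / (-7.212645 − 50.791256) = 3.843709 − (7.330143)/(-58.003901) = 3.970083
F(3.970083) = -1.425317
s₄ = 3.970083 − (-1.425317)·(3.970083 − 3.843709) / (-1.425317 − (-7.212645)) = 3.970083 − (-0.180122)/(5.787328) = 4.001206

4.0012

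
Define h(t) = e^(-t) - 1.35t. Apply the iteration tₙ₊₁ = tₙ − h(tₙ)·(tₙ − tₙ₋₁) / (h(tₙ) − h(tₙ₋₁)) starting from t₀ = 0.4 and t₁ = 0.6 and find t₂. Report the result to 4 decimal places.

0.4666

h(0.4) = 0.130320, h(0.6) = -0.261188
t₂ = 0.600000 − (-0.261188)·(0.600000 − 0.400000) / (-0.261188 − 0.130320) = 0.600000 − (-0.052238)/(-0.391508) = 0.466573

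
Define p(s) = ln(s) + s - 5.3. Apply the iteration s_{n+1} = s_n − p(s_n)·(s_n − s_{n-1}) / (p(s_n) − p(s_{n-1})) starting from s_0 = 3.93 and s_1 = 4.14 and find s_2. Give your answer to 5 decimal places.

p(3.93) = -0.0013606, p(4.14) = 0.2606958
s_2 = 4.1400000 − 0.2606958·(4.1400000 − 3.9300000) / (0.2606958 − (-0.0013606)) = 4.1400000 − (0.0547461)/(0.2620564) = 3.9310903

3.93109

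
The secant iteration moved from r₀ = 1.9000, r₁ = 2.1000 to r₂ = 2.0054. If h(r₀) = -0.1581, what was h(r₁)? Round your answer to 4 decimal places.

The secant line through (1.9000, -0.1581) and (2.1000, h(r₁)) crosses zero at r₂ = 2.0054.
So (1.9000, -0.1581), (2.1000, h(r₁)), (2.0054, 0) are collinear:
h(r₁) = -0.1581 · (2.1000 − 2.0054) / (1.9000 − 2.0054) = -0.1581 · (0.094600)/(-0.105400) = 0.141900

0.1419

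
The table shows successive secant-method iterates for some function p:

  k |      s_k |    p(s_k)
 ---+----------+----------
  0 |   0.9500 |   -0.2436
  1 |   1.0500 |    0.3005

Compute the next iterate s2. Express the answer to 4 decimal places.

s2 = 1.0500 − 0.3005·(1.0500 − 0.9500) / (0.3005 − (-0.2436))
   = 1.0500 − (0.030050)/(0.544100) = 0.994771

0.9948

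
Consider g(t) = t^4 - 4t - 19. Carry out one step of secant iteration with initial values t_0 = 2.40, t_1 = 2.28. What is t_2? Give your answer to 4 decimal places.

2.3032

g(2.40) = 4.577600, g(2.28) = -1.096637
t_2 = 2.280000 − (-1.096637)·(2.280000 − 2.400000) / (-1.096637 − 4.577600) = 2.280000 − (0.131596)/(-5.674237) = 2.303192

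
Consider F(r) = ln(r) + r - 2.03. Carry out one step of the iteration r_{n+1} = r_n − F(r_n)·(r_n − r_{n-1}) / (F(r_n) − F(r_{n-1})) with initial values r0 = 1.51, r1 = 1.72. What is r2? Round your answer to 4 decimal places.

F(1.51) = -0.107890, F(1.72) = 0.232324
r2 = 1.720000 − 0.232324·(1.720000 − 1.510000) / (0.232324 − (-0.107890)) = 1.720000 − (0.048788)/(0.340215) = 1.576596

1.5766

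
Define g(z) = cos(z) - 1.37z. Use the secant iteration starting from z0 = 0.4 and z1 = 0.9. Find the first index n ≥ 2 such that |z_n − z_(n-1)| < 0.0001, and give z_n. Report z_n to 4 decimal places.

g(0.4) = 0.373061, g(0.9) = -0.611390
z2 = 0.900000 − (-0.611390)·(0.500000)/(-0.984451) = 0.589477;  |Δ| = 0.310523
g(0.589477) = 0.023649
z3 = 0.589477 − 0.023649·(-0.310523)/(0.635039) = 0.601040;  |Δ| = 0.011564
g(0.601040) = 0.001322
z4 = 0.601040 − 0.001322·(0.011564)/(-0.022326) = 0.601725;  |Δ| = 0.000685
g(0.601725) = -0.000003
z5 = 0.601725 − (-0.000003)·(0.000685)/(-0.001326) = 0.601724;  |Δ| = 0.000002
|z5 − z4| = 0.000002 < 0.0001

n = 5, z_n = 0.6017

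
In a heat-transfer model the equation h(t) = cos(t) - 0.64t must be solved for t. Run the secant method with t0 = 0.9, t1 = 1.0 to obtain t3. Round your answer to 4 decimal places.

0.9318

h(0.9) = 0.045610, h(1.0) = -0.099698
t2 = 1.000000 − (-0.099698)·(1.000000 − 0.900000) / (-0.099698 − 0.045610) = 1.000000 − (-0.009970)/(-0.145308) = 0.931389
h(0.931389) = 0.000632
t3 = 0.931389 − 0.000632·(0.931389 − 1.000000) / (0.000632 − (-0.099698)) = 0.931389 − (-0.000043)/(0.100329) = 0.931821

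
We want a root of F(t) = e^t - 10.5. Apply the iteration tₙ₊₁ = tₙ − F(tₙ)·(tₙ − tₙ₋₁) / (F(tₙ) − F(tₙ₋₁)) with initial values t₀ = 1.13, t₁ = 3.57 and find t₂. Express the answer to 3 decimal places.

F(1.13) = -7.40434, F(3.57) = 25.01659
t₂ = 3.57000 − 25.01659·(3.57000 − 1.13000) / (25.01659 − (-7.40434)) = 3.57000 − (61.04049)/(32.42094) = 1.68725

1.687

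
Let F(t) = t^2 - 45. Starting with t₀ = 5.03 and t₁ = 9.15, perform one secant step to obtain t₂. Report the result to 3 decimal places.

6.419

F(5.03) = -19.69910, F(9.15) = 38.72250
t₂ = 9.15000 − 38.72250·(9.15000 − 5.03000) / (38.72250 − (-19.69910)) = 9.15000 − (159.53670)/(58.42160) = 6.41922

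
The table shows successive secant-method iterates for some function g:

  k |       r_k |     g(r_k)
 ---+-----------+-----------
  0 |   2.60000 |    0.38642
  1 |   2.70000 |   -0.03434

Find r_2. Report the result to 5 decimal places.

2.69184

r_2 = 2.70000 − (-0.03434)·(2.70000 − 2.60000) / (-0.03434 − 0.38642)
   = 2.70000 − (-0.0034340)/(-0.4207600) = 2.6918386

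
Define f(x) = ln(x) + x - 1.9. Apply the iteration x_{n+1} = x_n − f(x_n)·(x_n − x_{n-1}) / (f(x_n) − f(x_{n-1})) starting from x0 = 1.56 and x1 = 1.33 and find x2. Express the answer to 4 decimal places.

1.4982

f(1.56) = 0.104686, f(1.33) = -0.284821
x2 = 1.330000 − (-0.284821)·(1.330000 − 1.560000) / (-0.284821 − 0.104686) = 1.330000 − (0.065509)/(-0.389507) = 1.498184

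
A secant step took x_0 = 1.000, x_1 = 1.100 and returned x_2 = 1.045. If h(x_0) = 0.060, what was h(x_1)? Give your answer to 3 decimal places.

-0.073

The secant line through (1.000, 0.060) and (1.100, h(x_1)) crosses zero at x_2 = 1.045.
So (1.000, 0.060), (1.100, h(x_1)), (1.045, 0) are collinear:
h(x_1) = 0.060 · (1.100 − 1.045) / (1.000 − 1.045) = 0.060 · (0.05500)/(-0.04500) = -0.07333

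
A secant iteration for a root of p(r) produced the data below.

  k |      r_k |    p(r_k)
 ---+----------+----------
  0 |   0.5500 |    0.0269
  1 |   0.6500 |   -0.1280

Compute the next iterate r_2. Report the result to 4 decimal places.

r_2 = 0.6500 − (-0.1280)·(0.6500 − 0.5500) / (-0.1280 − 0.0269)
   = 0.6500 − (-0.012800)/(-0.154900) = 0.567366

0.5674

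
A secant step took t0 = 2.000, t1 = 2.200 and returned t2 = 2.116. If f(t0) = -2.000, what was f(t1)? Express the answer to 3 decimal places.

1.448

The secant line through (2.000, -2.000) and (2.200, f(t1)) crosses zero at t2 = 2.116.
So (2.000, -2.000), (2.200, f(t1)), (2.116, 0) are collinear:
f(t1) = -2.000 · (2.200 − 2.116) / (2.000 − 2.116) = -2.000 · (0.08400)/(-0.11600) = 1.44828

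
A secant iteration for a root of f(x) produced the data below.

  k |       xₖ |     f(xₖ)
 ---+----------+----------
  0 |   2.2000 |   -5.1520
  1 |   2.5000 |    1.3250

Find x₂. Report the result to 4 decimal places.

2.4386

x₂ = 2.5000 − 1.3250·(2.5000 − 2.2000) / (1.3250 − (-5.1520))
   = 2.5000 − (0.397500)/(6.477000) = 2.438629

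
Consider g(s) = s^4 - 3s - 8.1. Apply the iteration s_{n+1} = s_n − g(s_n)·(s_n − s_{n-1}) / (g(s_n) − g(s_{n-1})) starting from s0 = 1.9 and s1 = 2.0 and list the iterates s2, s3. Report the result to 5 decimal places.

1.92878, 1.93048

g(1.9) = -0.7679000, g(2.0) = 1.9000000
s2 = 2.0000000 − 1.9000000·(2.0000000 − 1.9000000) / (1.9000000 − (-0.7679000)) = 2.0000000 − (0.1900000)/(2.6679000) = 1.9287829
g(1.9287829) = -0.0464338
s3 = 1.9287829 − (-0.0464338)·(1.9287829 − 2.0000000) / (-0.0464338 − 1.9000000) = 1.9287829 − (0.0033069)/(-1.9464338) = 1.9304819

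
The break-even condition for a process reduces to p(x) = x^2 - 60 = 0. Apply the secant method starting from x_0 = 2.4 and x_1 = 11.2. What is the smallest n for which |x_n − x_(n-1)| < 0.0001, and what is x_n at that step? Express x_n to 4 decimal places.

p(2.4) = -54.240000, p(11.2) = 65.440000
x_2 = 11.200000 − 65.440000·(8.800000)/(119.680000) = 6.388235;  |Δ| = 4.811765
p(6.388235) = -19.190450
x_3 = 6.388235 − (-19.190450)·(-4.811765)/(-84.630450) = 7.479331;  |Δ| = 1.091096
p(7.479331) = -4.059606
x_4 = 7.479331 − (-4.059606)·(1.091096)/(15.130844) = 7.772072;  |Δ| = 0.292741
p(7.772072) = 0.405106
x_5 = 7.772072 − 0.405106·(0.292741)/(4.464712) = 7.745510;  |Δ| = 0.026562
p(7.745510) = -0.007070
x_6 = 7.745510 − (-0.007070)·(-0.026562)/(-0.412176) = 7.745966;  |Δ| = 0.000456
p(7.745966) = -0.000012
x_7 = 7.745966 − (-0.000012)·(0.000456)/(0.007058) = 7.745967;  |Δ| = 0.000001
|x_7 − x_6| = 0.000001 < 0.0001

n = 7, x_n = 7.7460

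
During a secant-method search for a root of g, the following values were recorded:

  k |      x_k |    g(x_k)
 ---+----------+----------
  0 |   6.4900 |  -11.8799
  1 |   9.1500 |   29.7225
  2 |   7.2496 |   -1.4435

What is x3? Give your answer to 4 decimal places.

x3 = 7.2496 − (-1.4435)·(7.2496 − 9.1500) / (-1.4435 − 29.7225)
   = 7.2496 − (2.743227)/(-31.166000) = 7.337620

7.3376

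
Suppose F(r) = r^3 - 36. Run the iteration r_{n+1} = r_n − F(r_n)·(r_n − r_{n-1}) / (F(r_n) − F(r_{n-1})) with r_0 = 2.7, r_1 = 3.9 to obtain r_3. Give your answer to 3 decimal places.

F(2.7) = -16.31700, F(3.9) = 23.31900
r_2 = 3.90000 − 23.31900·(3.90000 − 2.70000) / (23.31900 − (-16.31700)) = 3.90000 − (27.98280)/(39.63600) = 3.19401
F(3.19401) = -3.41581
r_3 = 3.19401 − (-3.41581)·(3.19401 − 3.90000) / (-3.41581 − 23.31900) = 3.19401 − (2.41154)/(-26.73481) = 3.28421

3.284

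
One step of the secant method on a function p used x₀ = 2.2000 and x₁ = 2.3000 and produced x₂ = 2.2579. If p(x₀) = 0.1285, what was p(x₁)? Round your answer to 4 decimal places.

The secant line through (2.2000, 0.1285) and (2.3000, p(x₁)) crosses zero at x₂ = 2.2579.
So (2.2000, 0.1285), (2.3000, p(x₁)), (2.2579, 0) are collinear:
p(x₁) = 0.1285 · (2.3000 − 2.2579) / (2.2000 − 2.2579) = 0.1285 · (0.042100)/(-0.057900) = -0.093434

-0.0934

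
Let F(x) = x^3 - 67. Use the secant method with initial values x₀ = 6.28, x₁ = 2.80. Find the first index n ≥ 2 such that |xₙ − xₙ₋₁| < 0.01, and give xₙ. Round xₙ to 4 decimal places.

n = 6, xₙ = 4.0616

F(6.28) = 180.673152, F(2.80) = -45.048000
x₂ = 2.800000 − (-45.048000)·(-3.480000)/(-225.721152) = 3.494516;  |Δ| = 0.694516
F(3.494516) = -24.326207
x₃ = 3.494516 − (-24.326207)·(0.694516)/(20.721793) = 4.309839;  |Δ| = 0.815323
F(4.309839) = 13.054028
x₄ = 4.309839 − 13.054028·(0.815323)/(37.380235) = 4.025110;  |Δ| = 0.284729
F(4.025110) = -1.787142
x₅ = 4.025110 − (-1.787142)·(-0.284729)/(-14.841170) = 4.059396;  |Δ| = 0.034286
F(4.059396) = -0.106428
x₆ = 4.059396 − (-0.106428)·(0.034286)/(1.680715) = 4.061568;  |Δ| = 0.002171
|x₆ − x₅| = 0.002171 < 0.01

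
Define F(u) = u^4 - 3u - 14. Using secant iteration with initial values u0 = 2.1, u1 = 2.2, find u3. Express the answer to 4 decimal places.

2.1245

F(2.1) = -0.851900, F(2.2) = 2.825600
u2 = 2.200000 − 2.825600·(2.200000 − 2.100000) / (2.825600 − (-0.851900)) = 2.200000 − (0.282560)/(3.677500) = 2.123165
F(2.123165) = -0.048960
u3 = 2.123165 − (-0.048960)·(2.123165 − 2.200000) / (-0.048960 − 2.825600) = 2.123165 − (0.003762)/(-2.874560) = 2.124474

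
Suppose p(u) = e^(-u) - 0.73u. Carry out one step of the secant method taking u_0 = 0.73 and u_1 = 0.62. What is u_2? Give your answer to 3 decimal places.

0.689

p(0.73) = -0.05099, p(0.62) = 0.08534
u_2 = 0.62000 − 0.08534·(0.62000 − 0.73000) / (0.08534 − (-0.05099)) = 0.62000 − (-0.00939)/(0.13634) = 0.68886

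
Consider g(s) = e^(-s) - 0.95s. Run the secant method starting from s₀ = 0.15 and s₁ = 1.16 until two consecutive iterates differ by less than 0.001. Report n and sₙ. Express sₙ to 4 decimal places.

n = 5, sₙ = 0.5859

g(0.15) = 0.718208, g(1.16) = -0.788514
s₂ = 1.160000 − (-0.788514)·(1.010000)/(-1.506722) = 0.631436;  |Δ| = 0.528564
g(0.631436) = -0.068037
s₃ = 0.631436 − (-0.068037)·(-0.528564)/(0.720477) = 0.581522;  |Δ| = 0.049914
g(0.581522) = 0.006601
s₄ = 0.581522 − 0.006601·(-0.049914)/(0.074637) = 0.585936;  |Δ| = 0.004414
g(0.585936) = -0.000055
s₅ = 0.585936 − (-0.000055)·(0.004414)/(-0.006656) = 0.585900;  |Δ| = 0.000037
|s₅ − s₄| = 0.000037 < 0.001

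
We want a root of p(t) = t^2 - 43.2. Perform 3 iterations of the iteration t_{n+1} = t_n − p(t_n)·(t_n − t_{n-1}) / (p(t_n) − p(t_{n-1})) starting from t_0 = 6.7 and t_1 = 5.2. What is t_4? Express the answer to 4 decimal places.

6.5727

p(6.7) = 1.690000, p(5.2) = -16.160000
t_2 = 5.200000 − (-16.160000)·(5.200000 − 6.700000) / (-16.160000 − 1.690000) = 5.200000 − (24.240000)/(-17.850000) = 6.557983
p(6.557983) = -0.192856
t_3 = 6.557983 − (-0.192856)·(6.557983 − 5.200000) / (-0.192856 − (-16.160000)) = 6.557983 − (-0.261896)/(15.967144) = 6.574385
p(6.574385) = 0.022543
t_4 = 6.574385 − 0.022543·(6.574385 − 6.557983) / (0.022543 − (-0.192856)) = 6.574385 − (0.000370)/(0.215399) = 6.572669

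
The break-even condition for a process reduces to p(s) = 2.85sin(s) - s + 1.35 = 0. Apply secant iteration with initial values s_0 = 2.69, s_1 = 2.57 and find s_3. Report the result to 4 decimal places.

p(2.69) = -0.096263, p(2.57) = 0.321771
s_2 = 2.570000 − 0.321771·(2.570000 − 2.690000) / (0.321771 − (-0.096263)) = 2.570000 − (-0.038612)/(0.418033) = 2.662367
p(2.662367) = 0.001746
s_3 = 2.662367 − 0.001746·(2.662367 − 2.570000) / (0.001746 − 0.321771) = 2.662367 − (0.000161)/(-0.320025) = 2.662871

2.6629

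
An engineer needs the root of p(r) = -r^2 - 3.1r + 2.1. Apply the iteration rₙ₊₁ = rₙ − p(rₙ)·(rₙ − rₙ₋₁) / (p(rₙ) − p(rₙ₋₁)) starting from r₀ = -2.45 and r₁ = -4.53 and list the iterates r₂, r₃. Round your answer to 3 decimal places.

-3.402, -3.624

p(-2.45) = 3.69250, p(-4.53) = -4.37790
r₂ = -4.53000 − (-4.37790)·(-4.53000 − (-2.45000)) / (-4.37790 − 3.69250) = -4.53000 − (9.10603)/(-8.07040) = -3.40168
p(-3.40168) = 1.07380
r₃ = -3.40168 − 1.07380·(-3.40168 − (-4.53000)) / (1.07380 − (-4.37790)) = -3.40168 − (1.21159)/(5.45170) = -3.62392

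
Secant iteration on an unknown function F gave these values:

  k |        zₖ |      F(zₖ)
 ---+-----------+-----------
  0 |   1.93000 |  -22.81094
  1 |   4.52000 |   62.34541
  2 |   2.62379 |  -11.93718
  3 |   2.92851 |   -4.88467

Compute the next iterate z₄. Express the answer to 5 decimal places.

z₄ = 2.92851 − (-4.88467)·(2.92851 − 2.62379) / (-4.88467 − (-11.93718))
   = 2.92851 − (-1.4884566)/(7.0525100) = 3.1395635

3.13956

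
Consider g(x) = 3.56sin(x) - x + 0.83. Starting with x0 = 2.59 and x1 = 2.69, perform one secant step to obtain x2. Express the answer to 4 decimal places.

2.6156

g(2.59) = 0.105598, g(2.69) = -0.306419
x2 = 2.690000 − (-0.306419)·(2.690000 − 2.590000) / (-0.306419 − 0.105598) = 2.690000 − (-0.030642)/(-0.412017) = 2.615629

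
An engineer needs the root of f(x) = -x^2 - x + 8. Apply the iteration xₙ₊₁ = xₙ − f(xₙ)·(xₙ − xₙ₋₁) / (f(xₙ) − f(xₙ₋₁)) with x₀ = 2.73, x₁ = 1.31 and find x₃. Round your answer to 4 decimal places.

2.3897

f(2.73) = -2.182900, f(1.31) = 4.973900
x₂ = 1.310000 − 4.973900·(1.310000 − 2.730000) / (4.973900 − (-2.182900)) = 1.310000 − (-7.062938)/(7.156800) = 2.296885
f(2.296885) = 0.427435
x₃ = 2.296885 − 0.427435·(2.296885 − 1.310000) / (0.427435 − 4.973900) = 2.296885 − (0.421829)/(-4.546465) = 2.389667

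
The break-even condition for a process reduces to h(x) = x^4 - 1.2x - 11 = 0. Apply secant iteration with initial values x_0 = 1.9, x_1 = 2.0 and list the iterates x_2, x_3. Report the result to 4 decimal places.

h(1.9) = -0.247900, h(2.0) = 2.600000
x_2 = 2.000000 − 2.600000·(2.000000 − 1.900000) / (2.600000 − (-0.247900)) = 2.000000 − (0.260000)/(2.847900) = 1.908705
h(1.908705) = -0.017878
x_3 = 1.908705 − (-0.017878)·(1.908705 − 2.000000) / (-0.017878 − 2.600000) = 1.908705 − (0.001632)/(-2.617878) = 1.909328

1.9087, 1.9093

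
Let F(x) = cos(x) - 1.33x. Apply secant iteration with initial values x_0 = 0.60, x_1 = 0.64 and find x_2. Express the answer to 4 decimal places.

F(0.60) = 0.027336, F(0.64) = -0.049104
x_2 = 0.640000 − (-0.049104)·(0.640000 − 0.600000) / (-0.049104 − 0.027336) = 0.640000 − (-0.001964)/(-0.076440) = 0.614304

0.6143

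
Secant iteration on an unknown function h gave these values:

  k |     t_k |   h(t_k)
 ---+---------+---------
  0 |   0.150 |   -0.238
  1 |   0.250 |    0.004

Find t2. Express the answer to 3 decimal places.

0.248

t2 = 0.250 − 0.004·(0.250 − 0.150) / (0.004 − (-0.238))
   = 0.250 − (0.00040)/(0.24200) = 0.24835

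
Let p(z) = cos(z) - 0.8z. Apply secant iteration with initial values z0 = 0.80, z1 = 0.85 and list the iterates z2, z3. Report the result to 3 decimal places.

0.837, 0.837

p(0.80) = 0.05671, p(0.85) = -0.02002
z2 = 0.85000 − (-0.02002)·(0.85000 − 0.80000) / (-0.02002 − 0.05671) = 0.85000 − (-0.00100)/(-0.07672) = 0.83696
p(0.83696) = 0.00016
z3 = 0.83696 − 0.00016·(0.83696 − 0.85000) / (0.00016 − (-0.02002)) = 0.83696 − (0.00000)/(0.02018) = 0.83706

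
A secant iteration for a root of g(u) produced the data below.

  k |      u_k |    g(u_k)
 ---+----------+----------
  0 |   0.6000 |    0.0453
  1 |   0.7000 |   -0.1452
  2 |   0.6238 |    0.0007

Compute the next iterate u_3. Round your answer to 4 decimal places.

0.6242

u_3 = 0.6238 − 0.0007·(0.6238 − 0.7000) / (0.0007 − (-0.1452))
   = 0.6238 − (-0.000053)/(0.145900) = 0.624166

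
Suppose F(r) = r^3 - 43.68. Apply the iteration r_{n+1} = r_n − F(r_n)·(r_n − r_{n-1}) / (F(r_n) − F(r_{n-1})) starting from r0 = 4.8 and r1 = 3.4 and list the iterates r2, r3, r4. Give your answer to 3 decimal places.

F(4.8) = 66.91200, F(3.4) = -4.37600
r2 = 3.40000 − (-4.37600)·(3.40000 − 4.80000) / (-4.37600 − 66.91200) = 3.40000 − (6.12640)/(-71.28800) = 3.48594
F(3.48594) = -1.31968
r3 = 3.48594 − (-1.31968)·(3.48594 − 3.40000) / (-1.31968 − (-4.37600)) = 3.48594 − (-0.11341)/(3.05632) = 3.52305
F(3.52305) = 0.04753
r4 = 3.52305 − 0.04753·(3.52305 − 3.48594) / (0.04753 − (-1.31968)) = 3.52305 − (0.00176)/(1.36720) = 3.52176

3.486, 3.523, 3.522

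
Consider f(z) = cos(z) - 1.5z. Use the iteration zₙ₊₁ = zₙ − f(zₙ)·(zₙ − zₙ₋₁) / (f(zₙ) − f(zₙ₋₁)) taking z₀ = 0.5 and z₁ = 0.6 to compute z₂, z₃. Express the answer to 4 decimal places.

f(0.5) = 0.127583, f(0.6) = -0.074664
z₂ = 0.600000 − (-0.074664)·(0.600000 − 0.500000) / (-0.074664 − 0.127583) = 0.600000 − (-0.007466)/(-0.202247) = 0.563083
f(0.563083) = 0.000990
z₃ = 0.563083 − 0.000990·(0.563083 − 0.600000) / (0.000990 − (-0.074664)) = 0.563083 − (-0.000037)/(0.075654) = 0.563566

0.5631, 0.5636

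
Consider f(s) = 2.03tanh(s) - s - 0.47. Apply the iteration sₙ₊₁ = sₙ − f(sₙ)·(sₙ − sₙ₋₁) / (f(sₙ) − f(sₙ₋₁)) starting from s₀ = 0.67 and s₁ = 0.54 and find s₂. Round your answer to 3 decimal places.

0.561

f(0.67) = 0.04751, f(0.54) = -0.00923
s₂ = 0.54000 − (-0.00923)·(0.54000 − 0.67000) / (-0.00923 − 0.04751) = 0.54000 − (0.00120)/(-0.05674) = 0.56116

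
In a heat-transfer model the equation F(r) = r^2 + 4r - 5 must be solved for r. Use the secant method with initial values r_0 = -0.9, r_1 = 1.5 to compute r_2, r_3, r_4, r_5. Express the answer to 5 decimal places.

0.79348, 0.98359, 1.00059, 1.00000

F(-0.9) = -7.7900000, F(1.5) = 3.2500000
r_2 = 1.5000000 − 3.2500000·(1.5000000 − (-0.9000000)) / (3.2500000 − (-7.7900000)) = 1.5000000 − (7.8000000)/(11.0400000) = 0.7934783
F(0.7934783) = -1.1964792
r_3 = 0.7934783 − (-1.1964792)·(0.7934783 − 1.5000000) / (-1.1964792 − 3.2500000) = 0.7934783 − (0.8453386)/(-4.4464792) = 0.9835924
F(0.9835924) = -0.0981764
r_4 = 0.9835924 − (-0.0981764)·(0.9835924 − 0.7934783) / (-0.0981764 − (-1.1964792)) = 0.9835924 − (-0.0186647)/(1.0983028) = 1.0005865
F(1.0005865) = 0.0035196
r_5 = 1.0005865 − 0.0035196·(1.0005865 − 0.9835924) / (0.0035196 − (-0.0981764)) = 1.0005865 − (0.0000598)/(0.1016960) = 0.9999984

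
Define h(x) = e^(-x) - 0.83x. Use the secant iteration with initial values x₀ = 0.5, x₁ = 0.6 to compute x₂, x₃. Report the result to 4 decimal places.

0.6361, 0.6371

h(0.5) = 0.191531, h(0.6) = 0.050812
x₂ = 0.600000 − 0.050812·(0.600000 − 0.500000) / (0.050812 − 0.191531) = 0.600000 − (0.005081)/(-0.140719) = 0.636109
h(0.636109) = 0.001378
x₃ = 0.636109 − 0.001378·(0.636109 − 0.600000) / (0.001378 − 0.050812) = 0.636109 − (0.000050)/(-0.049433) = 0.637115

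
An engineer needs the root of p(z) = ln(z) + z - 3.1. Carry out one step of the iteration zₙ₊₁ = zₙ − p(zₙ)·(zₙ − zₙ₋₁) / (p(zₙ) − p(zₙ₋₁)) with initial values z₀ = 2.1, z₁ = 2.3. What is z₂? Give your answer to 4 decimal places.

2.2774

p(2.1) = -0.258063, p(2.3) = 0.032909
z₂ = 2.300000 − 0.032909·(2.300000 − 2.100000) / (0.032909 − (-0.258063)) = 2.300000 − (0.006582)/(0.290972) = 2.277380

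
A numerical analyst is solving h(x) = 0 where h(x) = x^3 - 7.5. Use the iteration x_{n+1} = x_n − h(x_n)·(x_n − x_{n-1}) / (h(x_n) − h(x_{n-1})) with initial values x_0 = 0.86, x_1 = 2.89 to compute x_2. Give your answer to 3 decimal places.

1.453

h(0.86) = -6.86394, h(2.89) = 16.63757
x_2 = 2.89000 − 16.63757·(2.89000 − 0.86000) / (16.63757 − (-6.86394)) = 2.89000 − (33.77427)/(23.50151) = 1.45289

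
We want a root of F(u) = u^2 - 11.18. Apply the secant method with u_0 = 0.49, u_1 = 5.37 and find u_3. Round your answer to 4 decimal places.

3.0849

F(0.49) = -10.939900, F(5.37) = 17.656900
u_2 = 5.370000 − 17.656900·(5.370000 − 0.490000) / (17.656900 − (-10.939900)) = 5.370000 − (86.165672)/(28.596800) = 2.356877
F(2.356877) = -5.625130
u_3 = 2.356877 − (-5.625130)·(2.356877 − 5.370000) / (-5.625130 − 17.656900) = 2.356877 − (16.949208)/(-23.282030) = 3.084872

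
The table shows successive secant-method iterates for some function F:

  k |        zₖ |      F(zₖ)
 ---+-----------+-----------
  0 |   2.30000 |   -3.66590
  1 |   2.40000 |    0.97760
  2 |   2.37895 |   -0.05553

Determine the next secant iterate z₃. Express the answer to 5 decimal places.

z₃ = 2.37895 − (-0.05553)·(2.37895 − 2.40000) / (-0.05553 − 0.97760)
   = 2.37895 − (0.0011689)/(-1.0331300) = 2.3800814

2.38008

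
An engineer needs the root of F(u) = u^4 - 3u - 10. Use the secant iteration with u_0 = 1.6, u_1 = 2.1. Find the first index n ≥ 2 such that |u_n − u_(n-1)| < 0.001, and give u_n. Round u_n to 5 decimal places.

F(1.6) = -8.2464000, F(2.1) = 3.1481000
u_2 = 2.1000000 − 3.1481000·(0.5000000)/(11.3945000) = 1.9618588;  |Δ| = 0.1381412
F(1.9618588) = -1.0716228
u_3 = 1.9618588 − (-1.0716228)·(-0.1381412)/(-4.2197228) = 1.9969405;  |Δ| = 0.0350818
F(1.9969405) = -0.0884998
u_4 = 1.9969405 − (-0.0884998)·(0.0350818)/(0.9831229) = 2.0000986;  |Δ| = 0.0031580
F(2.0000986) = 0.0028588
u_5 = 2.0000986 − 0.0028588·(0.0031580)/(0.0913586) = 1.9999998;  |Δ| = 0.0000988
|u_5 − u_4| = 0.0000988 < 0.001

n = 5, u_n = 2.00000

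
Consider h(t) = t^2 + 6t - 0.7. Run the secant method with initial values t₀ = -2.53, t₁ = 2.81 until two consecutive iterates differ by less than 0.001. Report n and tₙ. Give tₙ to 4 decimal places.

h(-2.53) = -9.479100, h(2.81) = 24.056100
t₂ = 2.810000 − 24.056100·(5.340000)/(33.535200) = -1.020589;  |Δ| = 3.830589
h(-1.020589) = -5.781933
t₃ = -1.020589 − (-5.781933)·(-3.830589)/(-29.838033) = -0.278308;  |Δ| = 0.742281
h(-0.278308) = -2.292393
t₄ = -0.278308 − (-2.292393)·(0.742281)/(3.489540) = 0.209321;  |Δ| = 0.487629
h(0.209321) = 0.599739
t₅ = 0.209321 − 0.599739·(0.487629)/(2.892132) = 0.108201;  |Δ| = 0.101119
h(0.108201) = -0.039084
t₆ = 0.108201 − (-0.039084)·(-0.101119)/(-0.638823) = 0.114388;  |Δ| = 0.006187
h(0.114388) = -0.000587
t₇ = 0.114388 − (-0.000587)·(0.006187)/(0.038496) = 0.114482;  |Δ| = 0.000094
|t₇ − t₆| = 0.000094 < 0.001

n = 7, tₙ = 0.1145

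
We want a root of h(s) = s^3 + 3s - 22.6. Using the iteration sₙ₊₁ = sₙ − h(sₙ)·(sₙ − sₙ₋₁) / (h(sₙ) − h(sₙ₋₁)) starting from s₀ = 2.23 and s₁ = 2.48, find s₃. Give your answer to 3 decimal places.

h(2.23) = -4.82043, h(2.48) = 0.09299
s₂ = 2.48000 − 0.09299·(2.48000 − 2.23000) / (0.09299 − (-4.82043)) = 2.48000 − (0.02325)/(4.91342) = 2.47527
h(2.47527) = -0.00834
s₃ = 2.47527 − (-0.00834)·(2.47527 − 2.48000) / (-0.00834 − 0.09299) = 2.47527 − (0.00004)/(-0.10133) = 2.47566

2.476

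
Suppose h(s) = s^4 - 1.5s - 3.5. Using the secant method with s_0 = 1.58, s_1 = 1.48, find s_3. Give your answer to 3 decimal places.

1.554

h(1.58) = 0.36201, h(1.48) = -0.92215
s_2 = 1.48000 − (-0.92215)·(1.48000 − 1.58000) / (-0.92215 − 0.36201) = 1.48000 − (0.09221)/(-1.28416) = 1.55181
h(1.55181) = -0.02871
s_3 = 1.55181 − (-0.02871)·(1.55181 − 1.48000) / (-0.02871 − (-0.92215)) = 1.55181 − (-0.00206)/(0.89344) = 1.55412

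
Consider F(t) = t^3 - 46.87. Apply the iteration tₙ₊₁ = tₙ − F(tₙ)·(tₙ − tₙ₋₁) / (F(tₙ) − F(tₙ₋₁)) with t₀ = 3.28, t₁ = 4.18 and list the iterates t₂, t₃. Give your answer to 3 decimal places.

F(3.28) = -11.58245, F(4.18) = 26.16463
t₂ = 4.18000 − 26.16463·(4.18000 − 3.28000) / (26.16463 − (-11.58245)) = 4.18000 − (23.54817)/(37.74708) = 3.55616
F(3.55616) = -1.89786
t₃ = 3.55616 − (-1.89786)·(3.55616 − 4.18000) / (-1.89786 − 26.16463) = 3.55616 − (1.18396)/(-28.06249) = 3.59835

3.556, 3.598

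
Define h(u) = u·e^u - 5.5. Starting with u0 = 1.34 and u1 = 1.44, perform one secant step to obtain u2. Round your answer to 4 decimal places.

1.3798

h(1.34) = -0.382482, h(1.44) = 0.577802
u2 = 1.440000 − 0.577802·(1.440000 − 1.340000) / (0.577802 − (-0.382482)) = 1.440000 − (0.057780)/(0.960284) = 1.379830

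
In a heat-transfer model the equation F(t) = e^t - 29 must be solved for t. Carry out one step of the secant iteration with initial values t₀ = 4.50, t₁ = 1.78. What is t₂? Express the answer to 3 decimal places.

F(4.50) = 61.01713, F(1.78) = -23.07014
t₂ = 1.78000 − (-23.07014)·(1.78000 − 4.50000) / (-23.07014 − 61.01713) = 1.78000 − (62.75079)/(-84.08727) = 2.52626

2.526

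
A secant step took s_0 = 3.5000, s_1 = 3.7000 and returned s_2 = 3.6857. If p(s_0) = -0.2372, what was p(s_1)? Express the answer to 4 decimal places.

The secant line through (3.5000, -0.2372) and (3.7000, p(s_1)) crosses zero at s_2 = 3.6857.
So (3.5000, -0.2372), (3.7000, p(s_1)), (3.6857, 0) are collinear:
p(s_1) = -0.2372 · (3.7000 − 3.6857) / (3.5000 − 3.6857) = -0.2372 · (0.014300)/(-0.185700) = 0.018266

0.0183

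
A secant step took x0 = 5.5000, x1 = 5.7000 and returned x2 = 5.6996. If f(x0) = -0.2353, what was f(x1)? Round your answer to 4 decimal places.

The secant line through (5.5000, -0.2353) and (5.7000, f(x1)) crosses zero at x2 = 5.6996.
So (5.5000, -0.2353), (5.7000, f(x1)), (5.6996, 0) are collinear:
f(x1) = -0.2353 · (5.7000 − 5.6996) / (5.5000 − 5.6996) = -0.2353 · (0.000400)/(-0.199600) = 0.000472

0.0005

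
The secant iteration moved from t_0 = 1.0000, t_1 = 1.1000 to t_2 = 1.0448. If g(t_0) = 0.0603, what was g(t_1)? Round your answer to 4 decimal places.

-0.0743

The secant line through (1.0000, 0.0603) and (1.1000, g(t_1)) crosses zero at t_2 = 1.0448.
So (1.0000, 0.0603), (1.1000, g(t_1)), (1.0448, 0) are collinear:
g(t_1) = 0.0603 · (1.1000 − 1.0448) / (1.0000 − 1.0448) = 0.0603 · (0.055200)/(-0.044800) = -0.074298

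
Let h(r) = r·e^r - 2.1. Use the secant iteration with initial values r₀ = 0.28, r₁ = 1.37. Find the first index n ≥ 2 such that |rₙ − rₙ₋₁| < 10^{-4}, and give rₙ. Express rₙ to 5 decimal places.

n = 7, rₙ = 0.87522

h(0.28) = -1.7295237, h(1.37) = 3.2914305
r₂ = 1.3700000 − 3.2914305·(1.0900000)/(5.0209541) = 0.6554627;  |Δ| = 0.7145373
h(0.6554627) = -0.8375570
r₃ = 0.6554627 − (-0.8375570)·(-0.7145373)/(-4.1289875) = 0.8004052;  |Δ| = 0.1449425
h(0.8004052) = -0.3179437
r₄ = 0.8004052 − (-0.3179437)·(0.1449425)/(0.5196133) = 0.8890933;  |Δ| = 0.0886882
h(0.8890933) = 0.0630954
r₅ = 0.8890933 − 0.0630954·(0.0886882)/(0.3810391) = 0.8744077;  |Δ| = 0.0146857
h(0.8744077) = -0.0036472
r₆ = 0.8744077 − (-0.0036472)·(-0.0146857)/(-0.0667426) = 0.8752102;  |Δ| = 0.0008025
h(0.8752102) = -0.0000387
r₇ = 0.8752102 − (-0.0000387)·(0.0008025)/(0.0036086) = 0.8752188;  |Δ| = 0.0000086
|r₇ − r₆| = 0.0000086 < 10^{-4}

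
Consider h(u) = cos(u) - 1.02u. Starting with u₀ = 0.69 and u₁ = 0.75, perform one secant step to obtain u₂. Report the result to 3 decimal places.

0.730

h(0.69) = 0.06745, h(0.75) = -0.03331
u₂ = 0.75000 − (-0.03331)·(0.75000 − 0.69000) / (-0.03331 − 0.06745) = 0.75000 − (-0.00200)/(-0.10076) = 0.73016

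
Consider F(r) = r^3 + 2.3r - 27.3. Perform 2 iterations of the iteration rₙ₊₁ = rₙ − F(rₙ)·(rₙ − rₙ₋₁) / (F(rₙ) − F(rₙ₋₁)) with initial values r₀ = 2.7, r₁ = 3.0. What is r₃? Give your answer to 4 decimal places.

F(2.7) = -1.407000, F(3.0) = 6.600000
r₂ = 3.000000 − 6.600000·(3.000000 − 2.700000) / (6.600000 − (-1.407000)) = 3.000000 − (1.980000)/(8.007000) = 2.752716
F(2.752716) = -0.110189
r₃ = 2.752716 − (-0.110189)·(2.752716 − 3.000000) / (-0.110189 − 6.600000) = 2.752716 − (0.027248)/(-6.710189) = 2.756777

2.7568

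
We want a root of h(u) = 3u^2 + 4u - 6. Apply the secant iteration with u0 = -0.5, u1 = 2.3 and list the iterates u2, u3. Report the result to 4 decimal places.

h(-0.5) = -7.250000, h(2.3) = 19.070000
u2 = 2.300000 − 19.070000·(2.300000 − (-0.500000)) / (19.070000 − (-7.250000)) = 2.300000 − (53.396000)/(26.320000) = 0.271277
h(0.271277) = -4.694121
u3 = 0.271277 − (-4.694121)·(0.271277 − 2.300000) / (-4.694121 − 19.070000) = 0.271277 − (9.523072)/(-23.764121) = 0.672010

0.2713, 0.6720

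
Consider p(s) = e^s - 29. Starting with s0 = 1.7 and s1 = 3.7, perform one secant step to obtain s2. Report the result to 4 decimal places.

p(1.7) = -23.526053, p(3.7) = 11.447304
s2 = 3.700000 − 11.447304·(3.700000 − 1.700000) / (11.447304 − (-23.526053)) = 3.700000 − (22.894609)/(34.973357) = 3.045370

3.0454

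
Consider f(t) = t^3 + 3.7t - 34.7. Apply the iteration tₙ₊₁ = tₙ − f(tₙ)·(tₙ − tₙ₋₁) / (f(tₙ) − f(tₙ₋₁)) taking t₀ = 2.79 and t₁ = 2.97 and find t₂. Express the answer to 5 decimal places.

f(2.79) = -2.6593610, f(2.97) = 2.4870730
t₂ = 2.9700000 − 2.4870730·(2.9700000 − 2.7900000) / (2.4870730 − (-2.6593610)) = 2.9700000 − (0.4476731)/(5.1464340) = 2.8830129

2.88301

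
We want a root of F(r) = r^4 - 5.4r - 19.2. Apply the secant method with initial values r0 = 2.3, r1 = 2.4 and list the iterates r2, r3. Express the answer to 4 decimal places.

F(2.3) = -3.635900, F(2.4) = 1.017600
r2 = 2.400000 − 1.017600·(2.400000 − 2.300000) / (1.017600 − (-3.635900)) = 2.400000 − (0.101760)/(4.653500) = 2.378133
F(2.378133) = -0.057070
r3 = 2.378133 − (-0.057070)·(2.378133 − 2.400000) / (-0.057070 − 1.017600) = 2.378133 − (0.001248)/(-1.074670) = 2.379294

2.3781, 2.3793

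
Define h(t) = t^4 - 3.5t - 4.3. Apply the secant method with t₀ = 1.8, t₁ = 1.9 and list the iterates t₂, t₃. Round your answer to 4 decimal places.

h(1.8) = -0.102400, h(1.9) = 2.082100
t₂ = 1.900000 − 2.082100·(1.900000 − 1.800000) / (2.082100 − (-0.102400)) = 1.900000 − (0.208210)/(2.184500) = 1.804688
h(1.804688) = -0.009027
t₃ = 1.804688 − (-0.009027)·(1.804688 − 1.900000) / (-0.009027 − 2.082100) = 1.804688 − (0.000860)/(-2.091127) = 1.805099

1.8047, 1.8051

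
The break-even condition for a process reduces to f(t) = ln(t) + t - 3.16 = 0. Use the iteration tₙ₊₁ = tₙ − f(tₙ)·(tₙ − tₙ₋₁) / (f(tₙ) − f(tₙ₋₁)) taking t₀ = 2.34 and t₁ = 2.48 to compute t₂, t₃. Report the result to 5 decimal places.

2.31869, 2.31891

f(2.34) = 0.0301509, f(2.48) = 0.2282586
t₂ = 2.4800000 − 0.2282586·(2.4800000 − 2.3400000) / (0.2282586 − 0.0301509) = 2.4800000 − (0.0319562)/(0.1981076) = 2.3186927
f(2.3186927) = -0.0003037
t₃ = 2.3186927 − (-0.0003037)·(2.3186927 − 2.4800000) / (-0.0003037 − 0.2282586) = 2.3186927 − (0.0000490)/(-0.2285623) = 2.3189071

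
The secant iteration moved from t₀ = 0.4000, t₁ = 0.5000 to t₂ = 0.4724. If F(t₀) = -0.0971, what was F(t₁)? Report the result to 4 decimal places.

The secant line through (0.4000, -0.0971) and (0.5000, F(t₁)) crosses zero at t₂ = 0.4724.
So (0.4000, -0.0971), (0.5000, F(t₁)), (0.4724, 0) are collinear:
F(t₁) = -0.0971 · (0.5000 − 0.4724) / (0.4000 − 0.4724) = -0.0971 · (0.027600)/(-0.072400) = 0.037016

0.0370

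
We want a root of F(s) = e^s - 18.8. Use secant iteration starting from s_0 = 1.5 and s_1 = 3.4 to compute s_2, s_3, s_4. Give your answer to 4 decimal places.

F(1.5) = -14.318311, F(3.4) = 11.164100
s_2 = 3.400000 − 11.164100·(3.400000 − 1.500000) / (11.164100 − (-14.318311)) = 3.400000 − (21.211790)/(25.482411) = 2.567591
F(2.567591) = -5.765614
s_3 = 2.567591 − (-5.765614)·(2.567591 − 3.400000) / (-5.765614 − 11.164100) = 2.567591 − (4.799350)/(-16.929714) = 2.851078
F(2.851078) = -1.493578
s_4 = 2.851078 − (-1.493578)·(2.851078 − 2.567591) / (-1.493578 − (-5.765614)) = 2.851078 − (-0.423409)/(4.272037) = 2.950190

2.5676, 2.8511, 2.9502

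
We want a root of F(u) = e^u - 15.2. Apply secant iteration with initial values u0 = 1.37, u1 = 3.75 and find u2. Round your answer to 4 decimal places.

F(1.37) = -11.264649, F(3.75) = 27.321082
u2 = 3.750000 − 27.321082·(3.750000 − 1.370000) / (27.321082 − (-11.264649)) = 3.750000 − (65.024175)/(38.585731) = 2.064813

2.0648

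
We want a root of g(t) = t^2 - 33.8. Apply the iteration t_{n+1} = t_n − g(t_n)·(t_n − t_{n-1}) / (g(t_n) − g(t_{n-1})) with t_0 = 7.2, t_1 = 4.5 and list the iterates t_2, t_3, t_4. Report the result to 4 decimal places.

g(7.2) = 18.040000, g(4.5) = -13.550000
t_2 = 4.500000 − (-13.550000)·(4.500000 − 7.200000) / (-13.550000 − 18.040000) = 4.500000 − (36.585000)/(-31.590000) = 5.658120
g(5.658120) = -1.785682
t_3 = 5.658120 − (-1.785682)·(5.658120 − 4.500000) / (-1.785682 − (-13.550000)) = 5.658120 − (-2.068033)/(11.764318) = 5.833908
g(5.833908) = 0.234486
t_4 = 5.833908 − 0.234486·(5.833908 − 5.658120) / (0.234486 − (-1.785682)) = 5.833908 − (0.041220)/(2.020168) = 5.813504

5.6581, 5.8339, 5.8135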